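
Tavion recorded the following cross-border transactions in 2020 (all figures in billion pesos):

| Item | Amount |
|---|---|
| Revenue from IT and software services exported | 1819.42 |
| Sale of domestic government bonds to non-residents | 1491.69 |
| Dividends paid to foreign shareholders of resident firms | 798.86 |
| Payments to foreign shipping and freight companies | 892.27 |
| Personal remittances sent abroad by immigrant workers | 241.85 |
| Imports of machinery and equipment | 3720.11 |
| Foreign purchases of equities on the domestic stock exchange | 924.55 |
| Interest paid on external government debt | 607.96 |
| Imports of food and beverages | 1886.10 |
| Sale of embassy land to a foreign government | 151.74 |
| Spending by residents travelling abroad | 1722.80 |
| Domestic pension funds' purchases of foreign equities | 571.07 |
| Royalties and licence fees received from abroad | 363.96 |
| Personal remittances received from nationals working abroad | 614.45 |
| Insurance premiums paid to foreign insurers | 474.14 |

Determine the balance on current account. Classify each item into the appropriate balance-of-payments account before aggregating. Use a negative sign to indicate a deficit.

Goods: -3720.11 - 1886.10 = -5606.21
Services: -474.14 + 363.96 - 1722.80 - 892.27 + 1819.42 = -905.83
Primary income: -798.86 - 607.96 = -1406.82
Secondary income: 614.45 - 241.85 = 372.60
Current account = (-5606.21) + (-905.83) + (-1406.82) + 372.60 = -7546.26
(Excluded from the current account — financial account: sale of domestic government bonds to non-residents 1491.69, foreign purchases of equities on the domestic stock exchange 924.55, domestic pension funds' purchases of foreign equities 571.07; capital account: sale of embassy land to a foreign government 151.74.)

-7546.26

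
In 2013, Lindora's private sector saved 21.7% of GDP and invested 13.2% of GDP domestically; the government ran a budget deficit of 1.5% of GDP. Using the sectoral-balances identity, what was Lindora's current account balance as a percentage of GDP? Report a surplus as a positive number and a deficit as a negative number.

By the sectoral-balances identity, CA = (S_private - I) + (T - G).
Private balance = 21.7 - 13.2 = 8.5
Government balance (T - G) = -1.5
CA = 8.5 + (-1.5) = 7.0

7.0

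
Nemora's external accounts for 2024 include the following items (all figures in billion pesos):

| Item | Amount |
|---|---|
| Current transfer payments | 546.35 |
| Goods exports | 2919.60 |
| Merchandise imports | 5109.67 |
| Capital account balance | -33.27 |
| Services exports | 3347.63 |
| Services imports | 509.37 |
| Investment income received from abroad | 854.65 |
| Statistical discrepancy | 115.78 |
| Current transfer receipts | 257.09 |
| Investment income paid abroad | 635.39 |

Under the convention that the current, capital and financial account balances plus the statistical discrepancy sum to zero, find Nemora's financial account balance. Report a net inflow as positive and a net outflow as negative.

-660.70

Goods balance = 2919.60 - 5109.67 = -2190.07
Services balance = 3347.63 - 509.37 = 2838.26
Trade balance (goods + services) = -2190.07 + 2838.26 = 648.19
Net primary income = 854.65 - 635.39 = 219.26
Net secondary income = 257.09 - 546.35 = -289.26
Current account = 648.19 + 219.26 + (-289.26) = 578.19
Financial account = -(578.19 + (-33.27) + 115.78) = -660.70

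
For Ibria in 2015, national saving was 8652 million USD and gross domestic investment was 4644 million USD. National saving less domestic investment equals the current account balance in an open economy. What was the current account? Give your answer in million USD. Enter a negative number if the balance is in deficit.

CA = S - I = 8652 - 4644 = 4008

4008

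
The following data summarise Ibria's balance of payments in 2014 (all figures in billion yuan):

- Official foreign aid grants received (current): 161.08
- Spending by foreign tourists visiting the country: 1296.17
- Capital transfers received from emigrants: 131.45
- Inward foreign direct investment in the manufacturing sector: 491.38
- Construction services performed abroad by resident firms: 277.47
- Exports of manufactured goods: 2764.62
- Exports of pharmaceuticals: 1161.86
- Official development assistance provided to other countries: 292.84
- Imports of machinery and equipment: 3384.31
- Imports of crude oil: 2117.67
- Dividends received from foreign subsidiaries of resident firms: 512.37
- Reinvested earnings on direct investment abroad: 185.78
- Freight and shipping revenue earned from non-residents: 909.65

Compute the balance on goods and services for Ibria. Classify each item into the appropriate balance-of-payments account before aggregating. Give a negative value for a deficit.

907.79

Goods: -3384.31 + 1161.86 - 2117.67 + 2764.62 = -1575.50
Services: 909.65 + 277.47 + 1296.17 = 2483.29
Trade balance = -1575.50 + 2483.29 = 907.79
(Excluded from the trade balance — secondary income: official foreign aid grants received (current) 161.08, official development assistance provided to other countries 292.84; capital account: capital transfers received from emigrants 131.45; financial account: inward foreign direct investment in the manufacturing sector 491.38; primary income: dividends received from foreign subsidiaries of resident firms 512.37, reinvested earnings on direct investment abroad 185.78.)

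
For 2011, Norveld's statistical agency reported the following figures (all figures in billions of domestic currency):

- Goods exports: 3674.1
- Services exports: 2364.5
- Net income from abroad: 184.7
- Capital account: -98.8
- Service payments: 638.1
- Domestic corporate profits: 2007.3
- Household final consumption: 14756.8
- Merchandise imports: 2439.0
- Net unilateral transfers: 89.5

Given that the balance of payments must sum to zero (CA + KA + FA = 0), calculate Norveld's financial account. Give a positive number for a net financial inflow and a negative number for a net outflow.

-3136.9

Goods balance = 3674.1 - 2439.0 = 1235.1
Services balance = 2364.5 - 638.1 = 1726.4
Trade balance (goods + services) = 1235.1 + 1726.4 = 2961.5
Net primary income = 184.7
Net secondary income = 89.5
Current account = 2961.5 + 184.7 + 89.5 = 3235.7
Financial account = -(3235.7 + (-98.8)) = -3136.9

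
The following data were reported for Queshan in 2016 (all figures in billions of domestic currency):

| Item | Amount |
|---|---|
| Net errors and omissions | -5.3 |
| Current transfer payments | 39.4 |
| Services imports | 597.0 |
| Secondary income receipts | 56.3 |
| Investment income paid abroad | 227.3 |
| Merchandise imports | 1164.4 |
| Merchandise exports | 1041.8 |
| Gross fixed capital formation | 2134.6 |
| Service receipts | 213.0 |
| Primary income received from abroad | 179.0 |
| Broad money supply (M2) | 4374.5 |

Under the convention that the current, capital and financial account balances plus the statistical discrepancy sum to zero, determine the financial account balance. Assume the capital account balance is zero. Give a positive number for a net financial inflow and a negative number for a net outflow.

Goods balance = 1041.8 - 1164.4 = -122.6
Services balance = 213.0 - 597.0 = -384.0
Trade balance (goods + services) = -122.6 + (-384.0) = -506.6
Net primary income = 179.0 - 227.3 = -48.3
Net secondary income = 56.3 - 39.4 = 16.9
Current account = -506.6 + (-48.3) + 16.9 = -538.0
Financial account = -(-538.0 + (-5.3)) = 543.3

543.3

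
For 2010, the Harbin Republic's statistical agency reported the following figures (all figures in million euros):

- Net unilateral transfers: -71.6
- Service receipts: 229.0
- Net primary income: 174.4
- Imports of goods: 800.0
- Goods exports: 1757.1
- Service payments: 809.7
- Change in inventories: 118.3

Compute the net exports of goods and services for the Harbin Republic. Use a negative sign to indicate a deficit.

376.4

Goods balance = 1757.1 - 800.0 = 957.1
Services balance = 229.0 - 809.7 = -580.7
Trade balance (goods + services) = 957.1 + (-580.7) = 376.4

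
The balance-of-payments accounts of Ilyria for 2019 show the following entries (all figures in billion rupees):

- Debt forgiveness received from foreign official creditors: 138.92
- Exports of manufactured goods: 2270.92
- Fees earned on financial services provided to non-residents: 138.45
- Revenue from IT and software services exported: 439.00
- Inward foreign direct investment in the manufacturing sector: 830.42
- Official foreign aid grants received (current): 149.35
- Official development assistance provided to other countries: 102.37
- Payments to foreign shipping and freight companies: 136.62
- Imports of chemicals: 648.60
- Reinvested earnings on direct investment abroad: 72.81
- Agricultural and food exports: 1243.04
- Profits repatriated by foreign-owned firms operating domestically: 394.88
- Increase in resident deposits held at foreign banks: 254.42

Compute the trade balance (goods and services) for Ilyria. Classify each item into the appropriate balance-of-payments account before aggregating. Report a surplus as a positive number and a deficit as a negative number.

Goods: -648.60 + 1243.04 + 2270.92 = 2865.36
Services: 439.00 - 136.62 + 138.45 = 440.83
Trade balance = 2865.36 + 440.83 = 3306.19
(Excluded from the trade balance — capital account: debt forgiveness received from foreign official creditors 138.92; financial account: inward foreign direct investment in the manufacturing sector 830.42, increase in resident deposits held at foreign banks 254.42; secondary income: official foreign aid grants received (current) 149.35, official development assistance provided to other countries 102.37; primary income: reinvested earnings on direct investment abroad 72.81, profits repatriated by foreign-owned firms operating domestically 394.88.)

3306.19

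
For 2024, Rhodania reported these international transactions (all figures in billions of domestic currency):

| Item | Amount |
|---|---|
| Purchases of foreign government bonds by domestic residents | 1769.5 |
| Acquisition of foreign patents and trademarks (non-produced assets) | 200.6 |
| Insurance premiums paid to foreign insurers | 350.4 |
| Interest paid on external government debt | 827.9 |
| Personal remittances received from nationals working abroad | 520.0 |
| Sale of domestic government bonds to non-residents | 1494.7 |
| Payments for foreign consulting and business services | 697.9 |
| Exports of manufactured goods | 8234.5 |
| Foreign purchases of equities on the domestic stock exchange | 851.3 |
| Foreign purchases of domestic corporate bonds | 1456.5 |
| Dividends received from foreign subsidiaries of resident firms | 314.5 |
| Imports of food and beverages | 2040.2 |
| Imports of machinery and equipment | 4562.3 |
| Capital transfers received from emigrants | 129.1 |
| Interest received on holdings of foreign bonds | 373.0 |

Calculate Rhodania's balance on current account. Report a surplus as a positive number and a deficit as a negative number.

Goods: 8234.5 - 4562.3 - 2040.2 = 1632.0
Services: -697.9 - 350.4 = -1048.3
Primary income: -827.9 + 314.5 + 373.0 = -140.4
Secondary income: 520.0
Current account = 1632.0 + (-1048.3) + (-140.4) + 520.0 = 963.3
(Excluded from the current account — financial account: purchases of foreign government bonds by domestic residents 1769.5, sale of domestic government bonds to non-residents 1494.7, foreign purchases of equities on the domestic stock exchange 851.3, foreign purchases of domestic corporate bonds 1456.5; capital account: acquisition of foreign patents and trademarks (non-produced assets) 200.6, capital transfers received from emigrants 129.1.)

963.3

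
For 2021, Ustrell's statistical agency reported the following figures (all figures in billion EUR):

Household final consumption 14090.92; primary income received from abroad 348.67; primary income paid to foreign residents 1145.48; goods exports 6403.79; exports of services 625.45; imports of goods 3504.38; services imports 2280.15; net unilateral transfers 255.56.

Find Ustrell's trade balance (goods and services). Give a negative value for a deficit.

Goods balance = 6403.79 - 3504.38 = 2899.41
Services balance = 625.45 - 2280.15 = -1654.70
Trade balance (goods + services) = 2899.41 + (-1654.70) = 1244.71

1244.71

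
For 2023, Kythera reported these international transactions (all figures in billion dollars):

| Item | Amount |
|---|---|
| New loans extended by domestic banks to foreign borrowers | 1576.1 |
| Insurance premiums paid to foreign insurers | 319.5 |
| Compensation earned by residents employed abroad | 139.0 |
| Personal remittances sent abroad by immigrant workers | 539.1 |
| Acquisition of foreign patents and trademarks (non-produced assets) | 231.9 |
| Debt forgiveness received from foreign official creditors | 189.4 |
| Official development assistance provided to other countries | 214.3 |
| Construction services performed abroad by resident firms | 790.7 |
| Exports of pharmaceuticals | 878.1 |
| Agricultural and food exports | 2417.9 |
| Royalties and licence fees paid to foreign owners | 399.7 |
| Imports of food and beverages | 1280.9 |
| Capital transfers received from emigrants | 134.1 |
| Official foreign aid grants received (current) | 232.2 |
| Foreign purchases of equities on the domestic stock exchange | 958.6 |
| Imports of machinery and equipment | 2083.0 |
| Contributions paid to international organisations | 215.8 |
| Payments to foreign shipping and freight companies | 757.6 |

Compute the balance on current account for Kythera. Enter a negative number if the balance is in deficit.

Goods: 878.1 + 2417.9 - 1280.9 - 2083.0 = -67.9
Services: -399.7 - 757.6 + 790.7 - 319.5 = -686.1
Primary income: 139.0
Secondary income: 232.2 - 214.3 - 539.1 - 215.8 = -737.0
Current account = (-67.9) + (-686.1) + 139.0 + (-737.0) = -1352.0
(Excluded from the current account — financial account: new loans extended by domestic banks to foreign borrowers 1576.1, foreign purchases of equities on the domestic stock exchange 958.6; capital account: acquisition of foreign patents and trademarks (non-produced assets) 231.9, debt forgiveness received from foreign official creditors 189.4, capital transfers received from emigrants 134.1.)

-1352.0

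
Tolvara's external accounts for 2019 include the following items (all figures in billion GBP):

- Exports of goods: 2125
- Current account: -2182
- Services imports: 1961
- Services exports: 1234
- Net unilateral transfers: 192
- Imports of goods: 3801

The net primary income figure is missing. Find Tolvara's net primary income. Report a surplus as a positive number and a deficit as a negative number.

Current account = goods balance + services balance + net primary income + net secondary income
Sum of the known components = -2211
Net primary income = CA - (known components) = -2182 - (-2211) = 29

29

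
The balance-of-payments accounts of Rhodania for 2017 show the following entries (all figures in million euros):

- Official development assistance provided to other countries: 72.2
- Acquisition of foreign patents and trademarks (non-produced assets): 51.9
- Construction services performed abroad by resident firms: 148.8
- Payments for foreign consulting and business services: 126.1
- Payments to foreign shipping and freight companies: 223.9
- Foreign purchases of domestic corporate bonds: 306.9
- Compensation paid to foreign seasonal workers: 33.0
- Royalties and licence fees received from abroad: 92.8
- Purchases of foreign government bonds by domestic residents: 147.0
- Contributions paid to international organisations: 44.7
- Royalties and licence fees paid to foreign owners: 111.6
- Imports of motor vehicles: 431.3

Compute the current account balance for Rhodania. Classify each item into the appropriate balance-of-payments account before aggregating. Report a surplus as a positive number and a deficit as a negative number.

Goods: -431.3
Services: -111.6 + 148.8 + 92.8 - 126.1 - 223.9 = -220.0
Primary income: -33.0
Secondary income: -72.2 - 44.7 = -116.9
Current account = (-431.3) + (-220.0) + (-33.0) + (-116.9) = -801.2
(Excluded from the current account — capital account: acquisition of foreign patents and trademarks (non-produced assets) 51.9; financial account: foreign purchases of domestic corporate bonds 306.9, purchases of foreign government bonds by domestic residents 147.0.)

-801.2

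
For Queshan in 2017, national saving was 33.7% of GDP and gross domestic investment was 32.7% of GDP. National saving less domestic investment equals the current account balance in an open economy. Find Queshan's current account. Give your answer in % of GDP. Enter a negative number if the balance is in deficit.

S - I = CA (net lending to the rest of the world).
CA = S - I = 33.7 - 32.7 = 1.0

1.0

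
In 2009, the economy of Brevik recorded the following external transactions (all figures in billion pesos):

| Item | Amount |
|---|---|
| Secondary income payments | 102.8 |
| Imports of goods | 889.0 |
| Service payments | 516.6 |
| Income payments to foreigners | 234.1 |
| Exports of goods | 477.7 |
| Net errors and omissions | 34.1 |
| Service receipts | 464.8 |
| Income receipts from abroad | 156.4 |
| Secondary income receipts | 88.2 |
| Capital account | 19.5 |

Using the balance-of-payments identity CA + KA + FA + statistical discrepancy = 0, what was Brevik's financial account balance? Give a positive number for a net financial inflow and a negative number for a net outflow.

501.8

Goods balance = 477.7 - 889.0 = -411.3
Services balance = 464.8 - 516.6 = -51.8
Trade balance (goods + services) = -411.3 + (-51.8) = -463.1
Net primary income = 156.4 - 234.1 = -77.7
Net secondary income = 88.2 - 102.8 = -14.6
Current account = -463.1 + (-77.7) + (-14.6) = -555.4
Financial account = -(-555.4 + 19.5 + 34.1) = 501.8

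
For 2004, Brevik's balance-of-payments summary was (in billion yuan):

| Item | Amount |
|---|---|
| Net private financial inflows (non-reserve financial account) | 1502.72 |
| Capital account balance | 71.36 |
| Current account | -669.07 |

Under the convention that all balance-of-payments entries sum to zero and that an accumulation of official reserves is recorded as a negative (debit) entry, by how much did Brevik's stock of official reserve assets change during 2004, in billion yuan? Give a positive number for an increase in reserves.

Official reserve transactions balance = -((-669.07) + 71.36 + 1502.72) = -905.01
An accumulation of reserves is recorded as a debit (negative entry), so the change in the stock of reserves is the negative of that balance.
Change in official reserves = -(-905.01) = 905.01

905.01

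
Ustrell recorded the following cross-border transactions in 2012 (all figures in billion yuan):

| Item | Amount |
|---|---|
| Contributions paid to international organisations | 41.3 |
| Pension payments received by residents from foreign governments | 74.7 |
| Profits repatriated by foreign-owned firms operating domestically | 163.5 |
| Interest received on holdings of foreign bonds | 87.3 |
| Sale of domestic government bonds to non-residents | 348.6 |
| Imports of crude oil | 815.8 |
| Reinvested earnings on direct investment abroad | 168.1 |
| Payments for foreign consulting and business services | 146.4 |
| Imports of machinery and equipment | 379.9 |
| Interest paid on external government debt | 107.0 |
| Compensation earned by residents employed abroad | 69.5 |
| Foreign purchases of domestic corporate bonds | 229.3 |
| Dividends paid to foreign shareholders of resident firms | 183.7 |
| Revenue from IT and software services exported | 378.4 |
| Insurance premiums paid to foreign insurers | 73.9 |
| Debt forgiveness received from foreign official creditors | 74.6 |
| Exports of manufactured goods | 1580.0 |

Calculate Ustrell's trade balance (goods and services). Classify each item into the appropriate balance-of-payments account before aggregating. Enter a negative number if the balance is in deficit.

542.4

Goods: -379.9 - 815.8 + 1580.0 = 384.3
Services: -146.4 + 378.4 - 73.9 = 158.1
Trade balance = 384.3 + 158.1 = 542.4
(Excluded from the trade balance — secondary income: contributions paid to international organisations 41.3, pension payments received by residents from foreign governments 74.7; primary income: profits repatriated by foreign-owned firms operating domestically 163.5, interest received on holdings of foreign bonds 87.3, reinvested earnings on direct investment abroad 168.1, interest paid on external government debt 107.0, compensation earned by residents employed abroad 69.5, dividends paid to foreign shareholders of resident firms 183.7; financial account: sale of domestic government bonds to non-residents 348.6, foreign purchases of domestic corporate bonds 229.3; capital account: debt forgiveness received from foreign official creditors 74.6.)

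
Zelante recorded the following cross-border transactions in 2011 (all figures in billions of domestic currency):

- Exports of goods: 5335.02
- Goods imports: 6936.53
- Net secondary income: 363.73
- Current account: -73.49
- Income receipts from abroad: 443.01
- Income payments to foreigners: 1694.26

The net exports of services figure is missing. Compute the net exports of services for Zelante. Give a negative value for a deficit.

2415.54

Current account = goods balance + services balance + net primary income + net secondary income
Sum of the known components = -2489.03
Net exports of services = CA - (known components) = -73.49 - (-2489.03) = 2415.54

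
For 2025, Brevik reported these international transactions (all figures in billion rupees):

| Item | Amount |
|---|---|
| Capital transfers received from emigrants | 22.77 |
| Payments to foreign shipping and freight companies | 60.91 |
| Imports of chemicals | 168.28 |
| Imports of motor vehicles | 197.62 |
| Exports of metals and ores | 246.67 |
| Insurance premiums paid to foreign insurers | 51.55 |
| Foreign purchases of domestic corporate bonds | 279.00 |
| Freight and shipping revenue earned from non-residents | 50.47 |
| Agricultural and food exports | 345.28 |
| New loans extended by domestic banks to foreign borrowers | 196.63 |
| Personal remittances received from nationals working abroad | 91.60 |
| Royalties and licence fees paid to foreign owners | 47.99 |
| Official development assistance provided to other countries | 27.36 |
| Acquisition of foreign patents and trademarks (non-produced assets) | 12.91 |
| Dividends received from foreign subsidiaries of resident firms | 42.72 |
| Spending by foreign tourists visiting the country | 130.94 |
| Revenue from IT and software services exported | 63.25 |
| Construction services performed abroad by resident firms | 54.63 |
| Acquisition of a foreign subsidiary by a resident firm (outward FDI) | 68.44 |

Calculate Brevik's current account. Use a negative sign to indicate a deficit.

Goods: -168.28 + 246.67 - 197.62 + 345.28 = 226.05
Services: 50.47 + 130.94 - 51.55 + 63.25 - 47.99 + 54.63 - 60.91 = 138.84
Primary income: 42.72
Secondary income: -27.36 + 91.60 = 64.24
Current account = 226.05 + 138.84 + 42.72 + 64.24 = 471.85
(Excluded from the current account — capital account: capital transfers received from emigrants 22.77, acquisition of foreign patents and trademarks (non-produced assets) 12.91; financial account: foreign purchases of domestic corporate bonds 279.00, new loans extended by domestic banks to foreign borrowers 196.63, acquisition of a foreign subsidiary by a resident firm (outward FDI) 68.44.)

471.85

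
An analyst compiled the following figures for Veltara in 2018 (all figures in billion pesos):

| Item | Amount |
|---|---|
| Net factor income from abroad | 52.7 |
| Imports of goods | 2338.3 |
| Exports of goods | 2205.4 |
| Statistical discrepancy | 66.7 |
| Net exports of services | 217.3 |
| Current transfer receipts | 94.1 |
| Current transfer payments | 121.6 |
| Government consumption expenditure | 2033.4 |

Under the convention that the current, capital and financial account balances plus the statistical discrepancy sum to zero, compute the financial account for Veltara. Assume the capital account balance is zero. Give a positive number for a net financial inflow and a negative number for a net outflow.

-176.3

Goods balance = 2205.4 - 2338.3 = -132.9
Services balance = 217.3
Trade balance (goods + services) = -132.9 + 217.3 = 84.4
Net primary income = 52.7
Net secondary income = 94.1 - 121.6 = -27.5
Current account = 84.4 + 52.7 + (-27.5) = 109.6
Financial account = -(109.6 + 66.7) = -176.3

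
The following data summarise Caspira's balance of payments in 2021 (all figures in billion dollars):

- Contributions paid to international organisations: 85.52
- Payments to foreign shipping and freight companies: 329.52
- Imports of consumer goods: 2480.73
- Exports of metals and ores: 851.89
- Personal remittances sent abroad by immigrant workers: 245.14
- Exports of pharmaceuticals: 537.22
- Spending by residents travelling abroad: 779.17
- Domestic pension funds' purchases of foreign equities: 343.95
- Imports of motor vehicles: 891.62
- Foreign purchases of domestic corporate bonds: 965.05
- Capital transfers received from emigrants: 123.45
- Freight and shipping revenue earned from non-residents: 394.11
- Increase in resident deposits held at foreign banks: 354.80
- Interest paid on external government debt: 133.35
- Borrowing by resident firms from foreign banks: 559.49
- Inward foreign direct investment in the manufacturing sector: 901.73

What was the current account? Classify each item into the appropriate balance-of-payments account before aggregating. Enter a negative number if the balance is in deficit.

Goods: -891.62 + 851.89 + 537.22 - 2480.73 = -1983.24
Services: 394.11 - 329.52 - 779.17 = -714.58
Primary income: -133.35
Secondary income: -85.52 - 245.14 = -330.66
Current account = (-1983.24) + (-714.58) + (-133.35) + (-330.66) = -3161.83
(Excluded from the current account — financial account: domestic pension funds' purchases of foreign equities 343.95, foreign purchases of domestic corporate bonds 965.05, increase in resident deposits held at foreign banks 354.80, borrowing by resident firms from foreign banks 559.49, inward foreign direct investment in the manufacturing sector 901.73; capital account: capital transfers received from emigrants 123.45.)

-3161.83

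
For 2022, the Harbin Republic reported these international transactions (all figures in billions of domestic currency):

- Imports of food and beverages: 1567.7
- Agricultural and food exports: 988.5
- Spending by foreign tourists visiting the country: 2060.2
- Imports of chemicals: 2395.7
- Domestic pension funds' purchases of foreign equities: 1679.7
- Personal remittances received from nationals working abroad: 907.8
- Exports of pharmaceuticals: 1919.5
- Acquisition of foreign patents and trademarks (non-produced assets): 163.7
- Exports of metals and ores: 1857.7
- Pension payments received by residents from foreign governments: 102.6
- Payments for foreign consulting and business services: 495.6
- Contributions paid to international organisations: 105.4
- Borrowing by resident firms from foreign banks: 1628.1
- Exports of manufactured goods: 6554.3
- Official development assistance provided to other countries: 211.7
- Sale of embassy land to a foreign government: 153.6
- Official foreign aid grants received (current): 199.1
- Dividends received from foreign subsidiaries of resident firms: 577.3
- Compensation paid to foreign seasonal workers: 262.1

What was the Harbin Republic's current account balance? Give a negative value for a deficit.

Goods: -2395.7 + 1857.7 - 1567.7 + 988.5 + 6554.3 + 1919.5 = 7356.6
Services: 2060.2 - 495.6 = 1564.6
Primary income: -262.1 + 577.3 = 315.2
Secondary income: -105.4 - 211.7 + 102.6 + 907.8 + 199.1 = 892.4
Current account = 7356.6 + 1564.6 + 315.2 + 892.4 = 10128.8
(Excluded from the current account — financial account: domestic pension funds' purchases of foreign equities 1679.7, borrowing by resident firms from foreign banks 1628.1; capital account: acquisition of foreign patents and trademarks (non-produced assets) 163.7, sale of embassy land to a foreign government 153.6.)

10128.8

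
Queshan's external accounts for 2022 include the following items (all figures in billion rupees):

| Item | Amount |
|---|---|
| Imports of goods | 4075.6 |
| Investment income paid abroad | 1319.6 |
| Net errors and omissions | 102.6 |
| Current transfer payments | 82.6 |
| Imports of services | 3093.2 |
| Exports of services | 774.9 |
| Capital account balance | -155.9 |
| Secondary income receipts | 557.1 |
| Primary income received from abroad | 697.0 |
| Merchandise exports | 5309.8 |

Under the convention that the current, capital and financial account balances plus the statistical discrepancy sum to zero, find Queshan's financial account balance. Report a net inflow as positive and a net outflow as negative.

Goods balance = 5309.8 - 4075.6 = 1234.2
Services balance = 774.9 - 3093.2 = -2318.3
Trade balance (goods + services) = 1234.2 + (-2318.3) = -1084.1
Net primary income = 697.0 - 1319.6 = -622.6
Net secondary income = 557.1 - 82.6 = 474.5
Current account = -1084.1 + (-622.6) + 474.5 = -1232.2
Financial account = -(-1232.2 + (-155.9) + 102.6) = 1285.5

1285.5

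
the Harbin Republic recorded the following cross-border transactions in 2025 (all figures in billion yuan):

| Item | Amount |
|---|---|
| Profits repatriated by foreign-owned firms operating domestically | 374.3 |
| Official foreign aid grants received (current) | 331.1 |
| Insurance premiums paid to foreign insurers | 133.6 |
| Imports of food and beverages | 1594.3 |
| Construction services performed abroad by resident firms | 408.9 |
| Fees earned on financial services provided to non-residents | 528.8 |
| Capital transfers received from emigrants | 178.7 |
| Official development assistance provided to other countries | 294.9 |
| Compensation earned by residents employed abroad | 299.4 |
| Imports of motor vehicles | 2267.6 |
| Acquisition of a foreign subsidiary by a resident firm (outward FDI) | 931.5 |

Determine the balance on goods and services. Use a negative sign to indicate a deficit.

-3057.8

Goods: -2267.6 - 1594.3 = -3861.9
Services: -133.6 + 408.9 + 528.8 = 804.1
Trade balance = -3861.9 + 804.1 = -3057.8
(Excluded from the trade balance — primary income: profits repatriated by foreign-owned firms operating domestically 374.3, compensation earned by residents employed abroad 299.4; secondary income: official foreign aid grants received (current) 331.1, official development assistance provided to other countries 294.9; capital account: capital transfers received from emigrants 178.7; financial account: acquisition of a foreign subsidiary by a resident firm (outward FDI) 931.5.)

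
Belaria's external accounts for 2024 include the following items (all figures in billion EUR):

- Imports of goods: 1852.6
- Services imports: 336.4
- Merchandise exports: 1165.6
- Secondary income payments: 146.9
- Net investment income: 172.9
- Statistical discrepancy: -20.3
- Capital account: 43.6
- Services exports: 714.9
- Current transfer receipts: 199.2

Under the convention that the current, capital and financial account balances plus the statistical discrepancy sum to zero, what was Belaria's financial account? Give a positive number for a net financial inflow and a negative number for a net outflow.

60.0

Goods balance = 1165.6 - 1852.6 = -687.0
Services balance = 714.9 - 336.4 = 378.5
Trade balance (goods + services) = -687.0 + 378.5 = -308.5
Net primary income = 172.9
Net secondary income = 199.2 - 146.9 = 52.3
Current account = -308.5 + 172.9 + 52.3 = -83.3
Financial account = -(-83.3 + 43.6 + (-20.3)) = 60.0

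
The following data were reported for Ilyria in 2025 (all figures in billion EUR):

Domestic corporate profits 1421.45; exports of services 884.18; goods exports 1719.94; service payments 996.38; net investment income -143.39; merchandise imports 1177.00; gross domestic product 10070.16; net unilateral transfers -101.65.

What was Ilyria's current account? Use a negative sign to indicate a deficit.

185.70

Goods balance = 1719.94 - 1177.00 = 542.94
Services balance = 884.18 - 996.38 = -112.20
Trade balance (goods + services) = 542.94 + (-112.20) = 430.74
Net primary income = -143.39
Net secondary income = -101.65
Current account = 430.74 + (-143.39) + (-101.65) = 185.70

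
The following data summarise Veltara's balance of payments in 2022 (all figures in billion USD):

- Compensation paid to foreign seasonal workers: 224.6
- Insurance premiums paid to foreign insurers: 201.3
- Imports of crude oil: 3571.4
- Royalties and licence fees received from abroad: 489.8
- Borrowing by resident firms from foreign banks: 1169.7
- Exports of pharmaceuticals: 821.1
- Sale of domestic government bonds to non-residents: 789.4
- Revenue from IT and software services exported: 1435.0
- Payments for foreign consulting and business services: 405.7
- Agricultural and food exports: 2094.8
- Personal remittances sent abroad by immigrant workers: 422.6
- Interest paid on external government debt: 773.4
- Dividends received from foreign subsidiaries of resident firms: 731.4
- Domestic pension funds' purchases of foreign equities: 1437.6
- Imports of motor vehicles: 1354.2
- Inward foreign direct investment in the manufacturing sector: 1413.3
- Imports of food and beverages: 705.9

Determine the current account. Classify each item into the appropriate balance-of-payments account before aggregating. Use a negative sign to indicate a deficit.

-2087.0

Goods: 2094.8 - 3571.4 + 821.1 - 1354.2 - 705.9 = -2715.6
Services: -405.7 + 489.8 + 1435.0 - 201.3 = 1317.8
Primary income: -773.4 - 224.6 + 731.4 = -266.6
Secondary income: -422.6
Current account = (-2715.6) + 1317.8 + (-266.6) + (-422.6) = -2087.0
(Excluded from the current account — financial account: borrowing by resident firms from foreign banks 1169.7, sale of domestic government bonds to non-residents 789.4, domestic pension funds' purchases of foreign equities 1437.6, inward foreign direct investment in the manufacturing sector 1413.3.)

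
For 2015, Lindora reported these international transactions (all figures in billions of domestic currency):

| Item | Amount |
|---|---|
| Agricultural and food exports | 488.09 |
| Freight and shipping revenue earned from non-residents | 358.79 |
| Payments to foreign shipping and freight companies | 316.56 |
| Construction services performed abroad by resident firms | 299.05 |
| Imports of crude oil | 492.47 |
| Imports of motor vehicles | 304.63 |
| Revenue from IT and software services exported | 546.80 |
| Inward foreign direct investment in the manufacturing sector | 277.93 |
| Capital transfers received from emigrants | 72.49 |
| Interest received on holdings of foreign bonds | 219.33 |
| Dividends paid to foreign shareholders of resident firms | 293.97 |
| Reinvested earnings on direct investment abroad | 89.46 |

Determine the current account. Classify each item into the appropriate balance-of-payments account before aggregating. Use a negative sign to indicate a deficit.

593.89

Goods: 488.09 - 304.63 - 492.47 = -309.01
Services: 546.80 + 358.79 - 316.56 + 299.05 = 888.08
Primary income: 219.33 - 293.97 + 89.46 = 14.82
Current account = (-309.01) + 888.08 + 14.82 = 593.89
(Excluded from the current account — financial account: inward foreign direct investment in the manufacturing sector 277.93; capital account: capital transfers received from emigrants 72.49.)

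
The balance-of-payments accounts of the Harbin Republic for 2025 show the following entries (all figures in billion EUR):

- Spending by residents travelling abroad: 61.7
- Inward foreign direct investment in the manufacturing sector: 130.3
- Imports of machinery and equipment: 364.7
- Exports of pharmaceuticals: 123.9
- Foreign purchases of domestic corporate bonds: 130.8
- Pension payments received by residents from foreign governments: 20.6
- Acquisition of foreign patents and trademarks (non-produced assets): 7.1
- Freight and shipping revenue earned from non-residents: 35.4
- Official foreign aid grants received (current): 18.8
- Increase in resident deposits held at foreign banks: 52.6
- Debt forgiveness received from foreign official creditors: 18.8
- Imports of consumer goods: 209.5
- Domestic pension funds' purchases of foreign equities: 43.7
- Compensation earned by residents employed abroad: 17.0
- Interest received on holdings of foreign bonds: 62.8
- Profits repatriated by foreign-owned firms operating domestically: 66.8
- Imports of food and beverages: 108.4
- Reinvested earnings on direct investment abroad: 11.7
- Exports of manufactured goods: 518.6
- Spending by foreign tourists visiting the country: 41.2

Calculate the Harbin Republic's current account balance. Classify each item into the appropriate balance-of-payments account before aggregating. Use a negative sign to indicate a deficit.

Goods: -209.5 + 123.9 - 108.4 - 364.7 + 518.6 = -40.1
Services: 41.2 + 35.4 - 61.7 = 14.9
Primary income: 17.0 + 62.8 - 66.8 + 11.7 = 24.7
Secondary income: 20.6 + 18.8 = 39.4
Current account = (-40.1) + 14.9 + 24.7 + 39.4 = 38.9
(Excluded from the current account — financial account: inward foreign direct investment in the manufacturing sector 130.3, foreign purchases of domestic corporate bonds 130.8, increase in resident deposits held at foreign banks 52.6, domestic pension funds' purchases of foreign equities 43.7; capital account: acquisition of foreign patents and trademarks (non-produced assets) 7.1, debt forgiveness received from foreign official creditors 18.8.)

38.9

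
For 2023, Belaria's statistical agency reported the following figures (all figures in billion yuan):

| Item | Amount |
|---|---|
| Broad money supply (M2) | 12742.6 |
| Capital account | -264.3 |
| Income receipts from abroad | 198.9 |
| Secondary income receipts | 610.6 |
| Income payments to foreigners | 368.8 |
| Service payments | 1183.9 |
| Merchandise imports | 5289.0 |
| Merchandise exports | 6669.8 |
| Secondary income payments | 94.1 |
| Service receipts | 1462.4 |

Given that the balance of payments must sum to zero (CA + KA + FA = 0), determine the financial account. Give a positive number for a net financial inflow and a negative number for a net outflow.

Goods balance = 6669.8 - 5289.0 = 1380.8
Services balance = 1462.4 - 1183.9 = 278.5
Trade balance (goods + services) = 1380.8 + 278.5 = 1659.3
Net primary income = 198.9 - 368.8 = -169.9
Net secondary income = 610.6 - 94.1 = 516.5
Current account = 1659.3 + (-169.9) + 516.5 = 2005.9
Financial account = -(2005.9 + (-264.3)) = -1741.6

-1741.6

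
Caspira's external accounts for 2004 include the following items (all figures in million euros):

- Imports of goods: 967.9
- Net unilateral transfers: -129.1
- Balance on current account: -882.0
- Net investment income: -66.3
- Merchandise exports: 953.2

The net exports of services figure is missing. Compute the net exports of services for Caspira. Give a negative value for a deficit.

-671.9

Current account = goods balance + services balance + net primary income + net secondary income
Sum of the known components = -210.1
Net exports of services = CA - (known components) = -882.0 - (-210.1) = -671.9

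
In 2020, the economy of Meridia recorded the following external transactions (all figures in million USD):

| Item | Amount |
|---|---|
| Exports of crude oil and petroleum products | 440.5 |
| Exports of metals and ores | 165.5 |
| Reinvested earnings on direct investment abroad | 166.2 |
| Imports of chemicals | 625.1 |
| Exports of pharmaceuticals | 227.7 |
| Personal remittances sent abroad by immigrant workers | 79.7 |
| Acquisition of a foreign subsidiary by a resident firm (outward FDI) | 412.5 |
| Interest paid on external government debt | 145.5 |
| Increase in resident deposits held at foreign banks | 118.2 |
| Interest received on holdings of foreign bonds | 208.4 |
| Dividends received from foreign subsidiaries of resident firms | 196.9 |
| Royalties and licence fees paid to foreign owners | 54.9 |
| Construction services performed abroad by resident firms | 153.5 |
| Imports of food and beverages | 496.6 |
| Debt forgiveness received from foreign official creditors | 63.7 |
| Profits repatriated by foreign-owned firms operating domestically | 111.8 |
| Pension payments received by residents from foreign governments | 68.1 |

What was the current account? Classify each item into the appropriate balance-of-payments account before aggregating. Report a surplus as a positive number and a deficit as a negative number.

113.2

Goods: -625.1 - 496.6 + 440.5 + 227.7 + 165.5 = -288.0
Services: 153.5 - 54.9 = 98.6
Primary income: -111.8 - 145.5 + 196.9 + 166.2 + 208.4 = 314.2
Secondary income: 68.1 - 79.7 = -11.6
Current account = (-288.0) + 98.6 + 314.2 + (-11.6) = 113.2
(Excluded from the current account — financial account: acquisition of a foreign subsidiary by a resident firm (outward FDI) 412.5, increase in resident deposits held at foreign banks 118.2; capital account: debt forgiveness received from foreign official creditors 63.7.)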